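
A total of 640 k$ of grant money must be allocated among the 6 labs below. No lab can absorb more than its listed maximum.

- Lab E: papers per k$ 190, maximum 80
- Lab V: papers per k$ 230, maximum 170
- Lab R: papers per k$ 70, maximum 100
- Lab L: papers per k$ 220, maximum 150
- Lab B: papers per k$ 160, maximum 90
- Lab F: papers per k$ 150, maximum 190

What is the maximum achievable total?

Highest papers per k$ first: Lab V 230 > Lab L 220 > Lab E 190 > Lab B 160 > Lab F 150 > Lab R 70.
Lab V: +170 to 170 (cap) — 470 left.
Lab L: +150 to 150 (cap) — 320 left.
Give Lab E 80 to hit its cap of 80 — 240 left.
Lab B: +90 to 90 (cap) — 150 left.
Lab F: +150 (room for 190) → 150. Pool exhausted.
Total = 190×80 + 230×170 + 220×150 + 160×90 + 150×150 = 124200.

124200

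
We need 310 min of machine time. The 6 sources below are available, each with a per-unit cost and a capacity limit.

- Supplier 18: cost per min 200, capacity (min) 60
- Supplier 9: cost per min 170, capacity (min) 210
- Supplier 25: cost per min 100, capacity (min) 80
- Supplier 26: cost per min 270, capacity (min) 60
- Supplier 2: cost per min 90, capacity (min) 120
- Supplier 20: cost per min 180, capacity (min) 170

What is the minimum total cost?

37500

Cheapest first:
Supplier 2 at 90: take all 120 min ; 190 still needed.
Take 80 from Supplier 25 at 100 ; need 110 more.
Supplier 9 (170): take the remaining 110 ; done.
Supplier 20, Supplier 18, Supplier 26: unused.
Cost = 120×90 + 80×100 + 110×170 = 37500.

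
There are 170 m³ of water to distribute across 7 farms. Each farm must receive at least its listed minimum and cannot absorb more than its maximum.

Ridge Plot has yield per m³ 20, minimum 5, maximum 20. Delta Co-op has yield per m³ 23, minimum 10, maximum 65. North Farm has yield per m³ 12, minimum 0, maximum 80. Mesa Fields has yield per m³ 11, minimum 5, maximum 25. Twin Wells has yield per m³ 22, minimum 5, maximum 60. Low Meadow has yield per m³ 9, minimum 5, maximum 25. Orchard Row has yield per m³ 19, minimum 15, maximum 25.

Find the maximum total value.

Meeting every minimum uses 5+10+0+5+5+5+15 = 45 m³, leaving 125.
Order the farms by yield per m³: Delta Co-op 23 > Twin Wells 22 > Ridge Plot 20 > Orchard Row 19 > North Farm 12 > Mesa Fields 11 > Low Meadow 9.
Delta Co-op: +55 to 65 (cap) ; 70 left.
Twin Wells takes 55 more to reach its cap of 60 ; 15 left.
Ridge Plot: +15 to 20 (cap) ; 0 left.
Total = 20×20 + 23×65 + 11×5 + 22×60 + 9×5 + 19×15 = 3600.

3600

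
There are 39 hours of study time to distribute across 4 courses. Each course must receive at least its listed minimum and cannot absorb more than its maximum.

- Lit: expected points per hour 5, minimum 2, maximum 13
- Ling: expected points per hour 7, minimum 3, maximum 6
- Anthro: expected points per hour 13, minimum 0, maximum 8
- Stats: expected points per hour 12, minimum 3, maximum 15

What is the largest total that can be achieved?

376

Meeting every minimum uses 2+3+0+3 = 8 hours, leaving 31.
Order the courses by expected points per hour: Anthro 13 > Stats 12 > Ling 7 > Lit 5.
Give Anthro 8 more to hit its cap of 8 — 23 left.
Give Stats 12 more to hit its cap of 15 — 11 left.
Ling: +3 to 6 (cap) — 8 left.
Lit has room for 11 more but only 8 remain, so it gets 10.
Total = 5×10 + 7×6 + 13×8 + 12×15 = 376.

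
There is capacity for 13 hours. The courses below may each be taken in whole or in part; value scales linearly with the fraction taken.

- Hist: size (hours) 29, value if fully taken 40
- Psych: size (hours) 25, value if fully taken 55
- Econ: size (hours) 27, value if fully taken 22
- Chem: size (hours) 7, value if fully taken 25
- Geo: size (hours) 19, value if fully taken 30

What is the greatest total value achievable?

38.2

Sort by value density: Chem 25/7≈3.57, Psych 55/25≈2.2, Geo 30/19≈1.58, Hist 40/29≈1.38, Econ 22/27≈0.815.
All 7 hours of Chem fit (value 25) — 6 remain.
Only 6 hours remain; take 6/25 of Psych for value 55×6/25 = 13.2.
Total value = 38.2.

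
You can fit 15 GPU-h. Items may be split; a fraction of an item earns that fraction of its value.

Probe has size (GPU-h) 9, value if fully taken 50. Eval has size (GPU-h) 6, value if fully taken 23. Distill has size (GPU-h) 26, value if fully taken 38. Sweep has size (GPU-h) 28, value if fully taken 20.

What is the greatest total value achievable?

73

Sort by value density: Probe 50/9≈5.56, Eval 23/6≈3.83, Distill 38/26≈1.46, Sweep 20/28≈0.714.
Probe: take in full, 9 GPU-h for value 50 → 6 left.
Take all of Eval (6 GPU-h, value 23) → 0 GPU-h left.
Total value = 73.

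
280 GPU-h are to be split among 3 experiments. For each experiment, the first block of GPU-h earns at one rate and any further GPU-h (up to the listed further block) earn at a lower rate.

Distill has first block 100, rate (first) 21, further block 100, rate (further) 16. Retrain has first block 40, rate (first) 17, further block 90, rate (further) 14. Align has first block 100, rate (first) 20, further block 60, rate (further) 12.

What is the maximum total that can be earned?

5420

Rank every tier by rate: Distill/T1 21 > Align/T1 20 > Retrain/T1 17 > Distill/T2 16 > Retrain/T2 14 > Align/T2 12.
Fill Distill T1 block (100 at 21) → 180 left.
Align/T1 (20): +100 → 80 left.
Retrain T1 at 17: fill all 40 → 40 left.
Distill/T2: +40 of 100 at 16; pool empty.
Total = 21×100 + 20×100 + 17×40 + 16×40 = 5420.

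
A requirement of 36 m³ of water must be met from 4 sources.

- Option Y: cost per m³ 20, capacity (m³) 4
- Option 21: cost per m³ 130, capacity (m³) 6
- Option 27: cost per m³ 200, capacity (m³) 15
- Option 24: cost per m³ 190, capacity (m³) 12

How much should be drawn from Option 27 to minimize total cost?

Cheapest first:
Option Y at 20: take all 4 m³ → 32 still needed.
Take 6 from Option 21 at 130 → need 26 more.
Option 24 (190): use full 12 → 14 m³ to go.
Take 14 from Option 27 at 200 to finish.

14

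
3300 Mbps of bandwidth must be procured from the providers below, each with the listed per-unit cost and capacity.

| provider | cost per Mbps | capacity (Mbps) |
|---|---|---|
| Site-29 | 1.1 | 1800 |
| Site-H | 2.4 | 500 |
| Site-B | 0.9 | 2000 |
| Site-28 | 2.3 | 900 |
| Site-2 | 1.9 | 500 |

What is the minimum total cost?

Fill from the cheapest provider first.
Take 2000 from Site-B at 0.9 → need 1300 more.
Site-29 (1.1): take the remaining 1300 → done.
Site-2, Site-28, Site-H: unused.
Cost = 2000×0.9 + 1300×1.1 = 3230.

3230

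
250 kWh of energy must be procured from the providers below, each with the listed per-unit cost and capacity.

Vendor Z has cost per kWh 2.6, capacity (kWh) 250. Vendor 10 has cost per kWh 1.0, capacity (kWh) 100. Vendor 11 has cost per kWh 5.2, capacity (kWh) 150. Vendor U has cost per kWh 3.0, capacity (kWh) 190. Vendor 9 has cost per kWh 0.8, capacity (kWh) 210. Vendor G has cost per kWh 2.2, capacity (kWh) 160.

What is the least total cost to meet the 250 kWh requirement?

Cheapest first:
Take 210 from Vendor 9 at 0.8 — need 40 more.
Vendor 10 at 1.0: take 40 of its 100 — requirement met.
Vendor G, Vendor Z, Vendor U, Vendor 11: unused.
Cost = 210×0.8 + 40×1.0 = 208.

208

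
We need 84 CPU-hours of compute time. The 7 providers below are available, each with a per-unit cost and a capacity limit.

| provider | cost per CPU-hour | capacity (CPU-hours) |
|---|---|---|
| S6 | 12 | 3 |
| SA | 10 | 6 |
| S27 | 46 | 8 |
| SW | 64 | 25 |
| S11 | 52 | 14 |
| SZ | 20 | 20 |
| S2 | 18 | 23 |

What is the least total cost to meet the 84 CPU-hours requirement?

2646

Use providers in increasing cost order.
SA at 10: take all 6 CPU-hours — 78 still needed.
S6 at 12: take all 3 CPU-hours — 75 still needed.
Take 23 from S2 at 18 — need 52 more.
Take 20 from SZ at 20 — need 32 more.
S27 (46): use full 8 — 24 CPU-hours to go.
Take 14 from S11 at 52 — need 10 more.
SW at 64: take 10 of its 25 — requirement met.
Cost = 6×10 + 3×12 + 23×18 + 20×20 + 8×46 + 14×52 + 10×64 = 2646.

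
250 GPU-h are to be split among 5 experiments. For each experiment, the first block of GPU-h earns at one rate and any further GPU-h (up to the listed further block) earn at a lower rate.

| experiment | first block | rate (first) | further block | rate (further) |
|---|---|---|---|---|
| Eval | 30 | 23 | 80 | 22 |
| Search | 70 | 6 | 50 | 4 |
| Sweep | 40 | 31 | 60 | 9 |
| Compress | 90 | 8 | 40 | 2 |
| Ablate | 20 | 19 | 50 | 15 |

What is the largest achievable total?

5090

Order all 10 blocks by rate: Sweep/first 31 > Eval/first 23 > Eval/second 22 > Ablate/first 19 > Ablate/second 15 > Sweep/second 9 > Compress/first 8 > Search/first 6 > Search/second 4 > Compress/second 2.
Sweep/first (31): +40 → 210 left.
Eval/first (23): +30 → 180 left.
Eval second at 22: fill all 80 → 100 left.
Fill Ablate first block (20 at 19) → 80 left.
Ablate/second (15): +50 → 30 left.
Sweep/second: +30 of 60 at 9; pool empty.
Total = 31×40 + 23×30 + 22×80 + 19×20 + 15×50 + 9×30 = 5090.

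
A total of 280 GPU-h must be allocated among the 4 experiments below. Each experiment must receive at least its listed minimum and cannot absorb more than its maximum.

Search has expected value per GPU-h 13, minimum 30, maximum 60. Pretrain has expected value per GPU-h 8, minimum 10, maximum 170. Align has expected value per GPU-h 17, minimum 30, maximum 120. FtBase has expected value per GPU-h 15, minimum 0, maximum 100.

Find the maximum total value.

Meeting every minimum uses 30+10+30+0 = 70 GPU-h, leaving 210.
Order the experiments by expected value per GPU-h: Align 17 > FtBase 15 > Search 13 > Pretrain 8.
Give Align 90 more to hit its cap of 120 ; 120 left.
Give FtBase 100 more to hit its cap of 100 ; 20 left.
Only 20 left; Search takes them to reach 50.
Total = 13×50 + 8×10 + 17×120 + 15×100 = 4270.

4270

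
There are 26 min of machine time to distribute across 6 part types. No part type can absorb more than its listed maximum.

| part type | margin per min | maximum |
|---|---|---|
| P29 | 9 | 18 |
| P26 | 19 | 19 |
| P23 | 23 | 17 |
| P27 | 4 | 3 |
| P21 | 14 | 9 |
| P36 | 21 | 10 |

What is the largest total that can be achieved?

580

Highest margin per min first: P23 23 > P36 21 > P26 19 > P21 14 > P29 9 > P27 4.
P23 takes 17 to reach its cap of 17 ; 9 left.
P36: +9 (room for 10) → 9. Pool exhausted.
Total = 23×17 + 21×9 = 580.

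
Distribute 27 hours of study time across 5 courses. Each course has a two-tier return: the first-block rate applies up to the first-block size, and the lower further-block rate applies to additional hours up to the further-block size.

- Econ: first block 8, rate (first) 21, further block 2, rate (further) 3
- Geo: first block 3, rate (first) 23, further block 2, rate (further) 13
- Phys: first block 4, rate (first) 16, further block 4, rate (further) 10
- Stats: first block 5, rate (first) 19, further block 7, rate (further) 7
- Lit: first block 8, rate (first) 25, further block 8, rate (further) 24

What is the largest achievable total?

629

Rank every tier by rate: Lit/tier1 25 > Lit/tier2 24 > Geo/tier1 23 > Econ/tier1 21 > Stats/tier1 19 > Phys/tier1 16 > Geo/tier2 13 > Phys/tier2 10 > Stats/tier2 7 > Econ/tier2 3.
Lit/tier1 (25): +8 ; 19 left.
Lit/tier2 (24): +8 ; 11 left.
Fill Geo tier1 block (3 at 23) ; 8 left.
Fill Econ tier1 block (8 at 21) ; 0 left.
Total = 25×8 + 24×8 + 23×3 + 21×8 = 629.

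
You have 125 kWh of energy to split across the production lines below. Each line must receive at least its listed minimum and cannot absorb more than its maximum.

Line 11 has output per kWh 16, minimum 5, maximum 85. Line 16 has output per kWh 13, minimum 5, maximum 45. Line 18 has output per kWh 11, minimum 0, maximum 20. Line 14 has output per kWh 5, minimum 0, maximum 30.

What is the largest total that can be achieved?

1880

Meeting every minimum uses 5+5+0+0 = 10 kWh, leaving 115.
Order the production lines by output per kWh: Line 11 16 > Line 16 13 > Line 18 11 > Line 14 5.
Line 11: +80 to 85 (cap) ; 35 left.
Line 16: +35 (room for 40) → 40. Pool exhausted.
Total = 16×85 + 13×40 = 1880.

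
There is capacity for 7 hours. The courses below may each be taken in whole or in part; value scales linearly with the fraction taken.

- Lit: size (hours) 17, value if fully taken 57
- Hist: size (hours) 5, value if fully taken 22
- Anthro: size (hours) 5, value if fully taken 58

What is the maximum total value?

66.8

Best value per unit of size first: Anthro 58/5≈11.6, Hist 22/5≈4.4, Lit 57/17≈3.35.
Take all of Anthro (5 hours, value 58) → 2 hours left.
Only 2 hours remain; take 2/5 of Hist for value 22×2/5 = 8.8.
Total value = 66.8.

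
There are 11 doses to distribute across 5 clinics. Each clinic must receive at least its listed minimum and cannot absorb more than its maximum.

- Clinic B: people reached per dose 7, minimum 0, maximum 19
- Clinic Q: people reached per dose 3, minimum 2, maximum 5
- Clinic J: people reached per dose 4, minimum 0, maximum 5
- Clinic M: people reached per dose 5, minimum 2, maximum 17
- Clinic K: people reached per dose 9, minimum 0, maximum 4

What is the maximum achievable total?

Meeting every minimum uses 0+2+0+2+0 = 4 doses, leaving 7.
Order the clinics by people reached per dose: Clinic K 9 > Clinic B 7 > Clinic M 5 > Clinic J 4 > Clinic Q 3.
Clinic K takes 4 more to reach its cap of 4 → 3 left.
Only 3 left; Clinic B takes them to reach 3.
Total = 7×3 + 3×2 + 5×2 + 9×4 = 73.

73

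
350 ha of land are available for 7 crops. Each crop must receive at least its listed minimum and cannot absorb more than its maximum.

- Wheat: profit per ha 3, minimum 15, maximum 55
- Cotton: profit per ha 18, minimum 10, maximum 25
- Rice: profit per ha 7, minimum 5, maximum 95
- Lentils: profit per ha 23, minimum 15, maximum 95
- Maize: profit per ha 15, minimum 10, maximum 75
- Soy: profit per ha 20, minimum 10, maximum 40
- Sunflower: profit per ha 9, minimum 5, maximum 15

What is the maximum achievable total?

Meeting every minimum uses 15+10+5+15+10+10+5 = 70 ha, leaving 280.
Highest profit per ha first: Lentils 23 > Soy 20 > Cotton 18 > Maize 15 > Sunflower 9 > Rice 7 > Wheat 3.
Lentils: +80 to 95 (cap) → 200 left.
Soy: +30 to 40 (cap) → 170 left.
Give Cotton 15 more to hit its cap of 25 → 155 left.
Maize takes 65 more to reach its cap of 75 → 90 left.
Sunflower takes 10 more to reach its cap of 15 → 80 left.
Only 80 left; Rice takes them to reach 85.
Total = 3×15 + 18×25 + 7×85 + 23×95 + 15×75 + 20×40 + 9×15 = 5335.

5335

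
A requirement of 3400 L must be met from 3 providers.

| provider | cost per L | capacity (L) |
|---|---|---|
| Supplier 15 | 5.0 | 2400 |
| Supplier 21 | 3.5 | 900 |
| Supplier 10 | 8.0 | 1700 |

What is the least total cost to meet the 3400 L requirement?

15950

Fill from the cheapest provider first.
Take 900 from Supplier 21 at 3.5 → need 2500 more.
Take 2400 from Supplier 15 at 5.0 → need 100 more.
Supplier 10 (8.0): take the remaining 100 → done.
Cost = 900×3.5 + 2400×5.0 + 100×8.0 = 15950.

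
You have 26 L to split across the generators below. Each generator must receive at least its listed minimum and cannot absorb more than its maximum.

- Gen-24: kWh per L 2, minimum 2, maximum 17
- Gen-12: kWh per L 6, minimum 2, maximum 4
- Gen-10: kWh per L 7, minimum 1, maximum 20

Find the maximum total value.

168

Meeting every minimum uses 2+2+1 = 5 L, leaving 21.
Order the generators by kWh per L: Gen-10 7 > Gen-12 6 > Gen-24 2.
Gen-10 takes 19 more to reach its cap of 20 — 2 left.
Gen-12 takes 2 more to reach its cap of 4 — 0 left.
Total = 2×2 + 6×4 + 7×20 = 168.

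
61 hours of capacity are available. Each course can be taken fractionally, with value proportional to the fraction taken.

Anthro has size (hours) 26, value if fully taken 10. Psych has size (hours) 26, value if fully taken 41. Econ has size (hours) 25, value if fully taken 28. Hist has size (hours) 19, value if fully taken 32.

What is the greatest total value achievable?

90.92

Rank by value-to-size ratio: Hist 32/19≈1.68, Psych 41/26≈1.58, Econ 28/25≈1.12, Anthro 10/26≈0.385.
All 19 hours of Hist fit (value 32) — 42 remain.
All 26 hours of Psych fit (value 41) — 16 remain.
16 hours left: a 16/25 share of Econ gives 28×16/25 = 17.92.
Total value = 90.92.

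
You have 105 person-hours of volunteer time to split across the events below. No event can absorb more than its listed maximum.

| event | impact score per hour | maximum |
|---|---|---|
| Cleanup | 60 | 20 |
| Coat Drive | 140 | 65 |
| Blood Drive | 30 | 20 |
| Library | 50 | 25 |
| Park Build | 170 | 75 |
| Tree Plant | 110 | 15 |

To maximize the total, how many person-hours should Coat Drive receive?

30

Order the events by impact score per hour: Park Build 170 > Coat Drive 140 > Tree Plant 110 > Cleanup 60 > Library 50 > Blood Drive 30.
Give Park Build 75 to hit its cap of 75 — 30 left.
Only 30 left; Coat Drive takes them to reach 30.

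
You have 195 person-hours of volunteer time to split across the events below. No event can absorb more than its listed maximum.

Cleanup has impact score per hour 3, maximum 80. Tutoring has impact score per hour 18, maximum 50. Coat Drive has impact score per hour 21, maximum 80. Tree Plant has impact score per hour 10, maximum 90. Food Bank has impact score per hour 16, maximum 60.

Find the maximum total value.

Order the events by impact score per hour: Coat Drive 21 > Tutoring 18 > Food Bank 16 > Tree Plant 10 > Cleanup 3.
Give Coat Drive 80 to hit its cap of 80 — 115 left.
Give Tutoring 50 to hit its cap of 50 — 65 left.
Food Bank: +60 to 60 (cap) — 5 left.
Tree Plant: +5 (room for 90) → 5. Pool exhausted.
Total = 18×50 + 21×80 + 10×5 + 16×60 = 3590.

3590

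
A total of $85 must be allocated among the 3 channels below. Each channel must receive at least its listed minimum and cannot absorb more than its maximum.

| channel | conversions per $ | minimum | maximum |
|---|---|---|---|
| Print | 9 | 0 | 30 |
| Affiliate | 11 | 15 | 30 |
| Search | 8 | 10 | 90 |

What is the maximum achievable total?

800

Meeting every minimum uses 0+15+10 = 25 $, leaving 60.
Order the channels by conversions per $: Affiliate 11 > Print 9 > Search 8.
Affiliate takes 15 more to reach its cap of 30 ; 45 left.
Print takes 30 more to reach its cap of 30 ; 15 left.
Only 15 left; Search takes them to reach 25.
Total = 9×30 + 11×30 + 8×25 = 800.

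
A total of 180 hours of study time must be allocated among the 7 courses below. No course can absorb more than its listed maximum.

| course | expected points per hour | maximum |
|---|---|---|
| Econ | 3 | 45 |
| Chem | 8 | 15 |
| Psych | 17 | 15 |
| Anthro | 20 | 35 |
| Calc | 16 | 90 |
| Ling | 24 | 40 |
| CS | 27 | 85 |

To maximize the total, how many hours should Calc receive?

Rank by expected points per hour: CS 27 > Ling 24 > Anthro 20 > Psych 17 > Calc 16 > Chem 8 > Econ 3.
CS takes 85 to reach its cap of 85 ; 95 left.
Ling takes 40 to reach its cap of 40 ; 55 left.
Give Anthro 35 to hit its cap of 35 ; 20 left.
Psych: +15 to 15 (cap) ; 5 left.
Calc has room for 90 but only 5 remain, so it gets 5.

5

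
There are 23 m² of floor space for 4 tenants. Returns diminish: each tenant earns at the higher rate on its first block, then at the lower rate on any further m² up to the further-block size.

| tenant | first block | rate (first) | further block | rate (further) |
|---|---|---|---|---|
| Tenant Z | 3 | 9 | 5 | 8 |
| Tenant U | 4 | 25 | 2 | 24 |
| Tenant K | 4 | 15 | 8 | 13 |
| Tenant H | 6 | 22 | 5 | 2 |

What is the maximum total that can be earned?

Treat each block as its own option and order by rate: Tenant U/T1 25 > Tenant U/T2 24 > Tenant H/T1 22 > Tenant K/T1 15 > Tenant K/T2 13 > Tenant Z/T1 9 > Tenant Z/T2 8 > Tenant H/T2 2.
Tenant U/T1 (25): +4 ; 19 left.
Tenant U T2 at 24: fill all 2 ; 17 left.
Tenant H/T1 (22): +6 ; 11 left.
Fill Tenant K T1 block (4 at 15) ; 7 left.
Tenant K T2 at 13: only 7 left, fill 7.
Total = 25×4 + 24×2 + 22×6 + 15×4 + 13×7 = 431.

431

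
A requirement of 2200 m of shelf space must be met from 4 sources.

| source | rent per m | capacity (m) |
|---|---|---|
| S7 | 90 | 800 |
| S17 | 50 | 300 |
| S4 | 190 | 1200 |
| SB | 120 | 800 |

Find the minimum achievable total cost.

240000

Fill from the cheapest source first.
Take 300 from S17 at 50 → need 1900 more.
S7 at 90: take all 800 m → 1100 still needed.
Take 800 from SB at 120 → need 300 more.
Take 300 from S4 at 190 to finish.
Cost = 300×50 + 800×90 + 800×120 + 300×190 = 240000.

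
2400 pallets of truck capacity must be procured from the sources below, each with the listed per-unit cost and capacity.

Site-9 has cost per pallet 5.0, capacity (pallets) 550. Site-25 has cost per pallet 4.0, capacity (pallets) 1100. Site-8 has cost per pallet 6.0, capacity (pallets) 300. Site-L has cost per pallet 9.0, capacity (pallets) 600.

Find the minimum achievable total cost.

Fill from the cheapest source first.
Site-25 at 4.0: take all 1100 pallets ; 1300 still needed.
Site-9 (5.0): use full 550 ; 750 pallets to go.
Take 300 from Site-8 at 6.0 ; need 450 more.
Site-L at 9.0: take 450 of its 600 ; requirement met.
Cost = 1100×4.0 + 550×5.0 + 300×6.0 + 450×9.0 = 13000.

13000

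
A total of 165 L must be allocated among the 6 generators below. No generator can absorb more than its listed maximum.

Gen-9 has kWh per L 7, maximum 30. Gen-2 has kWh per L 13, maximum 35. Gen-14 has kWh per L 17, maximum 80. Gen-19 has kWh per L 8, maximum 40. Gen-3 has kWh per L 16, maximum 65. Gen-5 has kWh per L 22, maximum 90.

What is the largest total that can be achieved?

Order the generators by kWh per L: Gen-5 22 > Gen-14 17 > Gen-3 16 > Gen-2 13 > Gen-19 8 > Gen-9 7.
Gen-5: +90 to 90 (cap) ; 75 left.
Only 75 left; Gen-14 takes them to reach 75.
Total = 17×75 + 22×90 = 3255.

3255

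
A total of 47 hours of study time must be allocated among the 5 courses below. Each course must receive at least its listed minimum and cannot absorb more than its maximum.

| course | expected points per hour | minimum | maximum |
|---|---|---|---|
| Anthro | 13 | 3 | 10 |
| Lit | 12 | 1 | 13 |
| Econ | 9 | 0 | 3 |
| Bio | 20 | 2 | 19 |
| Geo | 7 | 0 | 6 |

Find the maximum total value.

707

Meeting every minimum uses 3+1+0+2+0 = 6 hours, leaving 41.
Highest expected points per hour first: Bio 20 > Anthro 13 > Lit 12 > Econ 9 > Geo 7.
Bio takes 17 more to reach its cap of 19 ; 24 left.
Anthro takes 7 more to reach its cap of 10 ; 17 left.
Lit: +12 to 13 (cap) ; 5 left.
Econ: +3 to 3 (cap) ; 2 left.
Geo: +2 (room for 6) → 2. Pool exhausted.
Total = 13×10 + 12×13 + 9×3 + 20×19 + 7×2 = 707.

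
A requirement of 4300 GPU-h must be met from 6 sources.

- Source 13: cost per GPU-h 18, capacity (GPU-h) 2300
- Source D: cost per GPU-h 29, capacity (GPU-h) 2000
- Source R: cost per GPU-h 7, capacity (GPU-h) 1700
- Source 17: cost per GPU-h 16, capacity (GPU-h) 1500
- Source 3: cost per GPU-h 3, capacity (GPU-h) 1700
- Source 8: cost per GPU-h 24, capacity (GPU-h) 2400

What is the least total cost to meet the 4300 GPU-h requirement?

Fill from the cheapest source first.
Take 1700 from Source 3 at 3 → need 2600 more.
Source R (7): use full 1700 → 900 GPU-h to go.
Take 900 from Source 17 at 16 to finish.
Source 13, Source 8, Source D: unused.
Cost = 1700×3 + 1700×7 + 900×16 = 31400.

31400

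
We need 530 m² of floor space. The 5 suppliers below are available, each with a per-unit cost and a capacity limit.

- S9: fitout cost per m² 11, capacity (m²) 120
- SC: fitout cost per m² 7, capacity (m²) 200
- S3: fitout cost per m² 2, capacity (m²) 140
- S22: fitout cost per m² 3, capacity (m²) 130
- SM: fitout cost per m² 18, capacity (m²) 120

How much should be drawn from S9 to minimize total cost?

Use suppliers in increasing cost order.
S3 (2): use full 140 → 390 m² to go.
S22 (3): use full 130 → 260 m² to go.
SC (7): use full 200 → 60 m² to go.
Take 60 from S9 at 11 to finish.
SM: unused.

60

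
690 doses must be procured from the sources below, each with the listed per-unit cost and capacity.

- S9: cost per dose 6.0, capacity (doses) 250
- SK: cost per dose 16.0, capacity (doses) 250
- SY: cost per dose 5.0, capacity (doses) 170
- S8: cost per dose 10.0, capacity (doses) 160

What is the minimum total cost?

Cheapest first:
Take 170 from SY at 5.0 — need 520 more.
Take 250 from S9 at 6.0 — need 270 more.
S8 (10.0): use full 160 — 110 doses to go.
Take 110 from SK at 16.0 to finish.
Cost = 170×5.0 + 250×6.0 + 160×10.0 + 110×16.0 = 5710.

5710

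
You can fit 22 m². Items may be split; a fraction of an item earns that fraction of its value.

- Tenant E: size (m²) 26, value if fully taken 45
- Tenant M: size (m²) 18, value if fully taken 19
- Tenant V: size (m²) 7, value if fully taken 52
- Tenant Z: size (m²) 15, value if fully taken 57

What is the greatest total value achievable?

Rank by value-to-size ratio: Tenant V 52/7≈7.43, Tenant Z 57/15≈3.8, Tenant E 45/26≈1.73, Tenant M 19/18≈1.06.
All 7 m² of Tenant V fit (value 52) ; 15 remain.
All 15 m² of Tenant Z fit (value 57) ; 0 remain.
Total value = 109.

109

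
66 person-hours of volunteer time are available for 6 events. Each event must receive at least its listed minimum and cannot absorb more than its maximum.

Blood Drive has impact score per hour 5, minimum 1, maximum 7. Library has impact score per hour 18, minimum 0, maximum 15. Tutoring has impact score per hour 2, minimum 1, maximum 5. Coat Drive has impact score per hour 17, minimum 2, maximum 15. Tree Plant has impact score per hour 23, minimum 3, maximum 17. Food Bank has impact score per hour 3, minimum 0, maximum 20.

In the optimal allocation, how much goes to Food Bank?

Meeting every minimum uses 1+0+1+2+3+0 = 7 person-hours, leaving 59.
Highest impact score per hour first: Tree Plant 23 > Library 18 > Coat Drive 17 > Blood Drive 5 > Food Bank 3 > Tutoring 2.
Tree Plant takes 14 more to reach its cap of 17 → 45 left.
Library: +15 to 15 (cap) → 30 left.
Coat Drive takes 13 more to reach its cap of 15 → 17 left.
Blood Drive takes 6 more to reach its cap of 7 → 11 left.
Food Bank: +11 (room for 20) → 11. Pool exhausted.

11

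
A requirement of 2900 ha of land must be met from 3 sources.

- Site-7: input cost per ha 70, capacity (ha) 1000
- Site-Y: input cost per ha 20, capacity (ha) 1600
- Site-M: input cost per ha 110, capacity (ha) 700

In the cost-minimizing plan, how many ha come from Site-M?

300

Cheapest first:
Site-Y at 20: take all 1600 ha — 1300 still needed.
Site-7 at 70: take all 1000 ha — 300 still needed.
Site-M at 110: take 300 of its 700 — requirement met.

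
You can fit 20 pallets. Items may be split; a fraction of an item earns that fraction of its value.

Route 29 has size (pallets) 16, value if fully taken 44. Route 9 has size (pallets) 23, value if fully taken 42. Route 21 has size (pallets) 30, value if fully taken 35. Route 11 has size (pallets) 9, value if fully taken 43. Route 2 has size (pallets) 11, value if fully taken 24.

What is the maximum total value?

Best value per unit of size first: Route 11 43/9≈4.78, Route 29 44/16≈2.75, Route 2 24/11≈2.18, Route 9 42/23≈1.83, Route 21 35/30≈1.17.
Take all of Route 11 (9 pallets, value 43) — 11 pallets left.
Only 11 pallets remain; take 11/16 of Route 29 for value 44×11/16 = 30.25.
Total value = 73.25.

73.25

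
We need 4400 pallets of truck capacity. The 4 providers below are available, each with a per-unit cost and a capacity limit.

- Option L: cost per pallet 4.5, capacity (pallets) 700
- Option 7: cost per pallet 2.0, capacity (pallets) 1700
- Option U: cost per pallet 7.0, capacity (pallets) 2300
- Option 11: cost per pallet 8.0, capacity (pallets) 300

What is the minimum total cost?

Use providers in increasing cost order.
Option 7 (2.0): use full 1700 → 2700 pallets to go.
Option L at 4.5: take all 700 pallets → 2000 still needed.
Option U (7.0): take the remaining 2000 → done.
Option 11: unused.
Cost = 1700×2.0 + 700×4.5 + 2000×7.0 = 20550.

20550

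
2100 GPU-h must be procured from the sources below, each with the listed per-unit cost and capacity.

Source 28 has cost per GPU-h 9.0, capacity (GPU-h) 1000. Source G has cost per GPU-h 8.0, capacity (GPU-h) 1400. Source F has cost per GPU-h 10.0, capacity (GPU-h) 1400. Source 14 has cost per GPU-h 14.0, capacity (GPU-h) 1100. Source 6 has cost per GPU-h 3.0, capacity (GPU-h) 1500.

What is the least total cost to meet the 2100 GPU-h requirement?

9300

Cheapest first:
Source 6 (3.0): use full 1500 — 600 GPU-h to go.
Source G at 8.0: take 600 of its 1400 — requirement met.
Source 28, Source F, Source 14: unused.
Cost = 1500×3.0 + 600×8.0 = 9300.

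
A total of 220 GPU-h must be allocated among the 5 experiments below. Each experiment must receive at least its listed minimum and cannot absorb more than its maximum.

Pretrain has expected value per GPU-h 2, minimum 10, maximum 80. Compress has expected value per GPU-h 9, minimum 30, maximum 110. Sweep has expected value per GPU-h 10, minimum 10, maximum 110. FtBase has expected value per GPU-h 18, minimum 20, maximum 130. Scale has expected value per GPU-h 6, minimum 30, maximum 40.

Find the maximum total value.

Meeting every minimum uses 10+30+10+20+30 = 100 GPU-h, leaving 120.
Highest expected value per GPU-h first: FtBase 18 > Sweep 10 > Compress 9 > Scale 6 > Pretrain 2.
Give FtBase 110 more to hit its cap of 130 — 10 left.
Sweep: +10 (room for 100) → 20. Pool exhausted.
Total = 2×10 + 9×30 + 10×20 + 18×130 + 6×30 = 3010.

3010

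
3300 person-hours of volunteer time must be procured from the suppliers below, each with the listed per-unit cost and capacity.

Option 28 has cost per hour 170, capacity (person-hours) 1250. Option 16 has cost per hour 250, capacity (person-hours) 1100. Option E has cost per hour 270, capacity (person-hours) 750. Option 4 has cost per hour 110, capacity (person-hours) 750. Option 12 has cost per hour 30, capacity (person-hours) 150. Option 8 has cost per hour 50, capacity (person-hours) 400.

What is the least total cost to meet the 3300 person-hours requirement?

Use suppliers in increasing cost order.
Option 12 at 30: take all 150 person-hours → 3150 still needed.
Option 8 (50): use full 400 → 2750 person-hours to go.
Take 750 from Option 4 at 110 → need 2000 more.
Option 28 at 170: take all 1250 person-hours → 750 still needed.
Option 16 (250): take the remaining 750 → done.
Option E: unused.
Cost = 150×30 + 400×50 + 750×110 + 1250×170 + 750×250 = 507000.

507000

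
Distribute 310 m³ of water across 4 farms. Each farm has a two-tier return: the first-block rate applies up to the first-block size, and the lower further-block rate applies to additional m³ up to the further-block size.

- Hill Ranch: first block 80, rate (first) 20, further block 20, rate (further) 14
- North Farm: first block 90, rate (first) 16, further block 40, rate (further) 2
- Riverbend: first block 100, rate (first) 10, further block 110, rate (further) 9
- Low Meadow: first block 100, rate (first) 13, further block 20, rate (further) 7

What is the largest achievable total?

4820

Rank every tier by rate: Hill Ranch/T1 20 > North Farm/T1 16 > Hill Ranch/T2 14 > Low Meadow/T1 13 > Riverbend/T1 10 > Riverbend/T2 9 > Low Meadow/T2 7 > North Farm/T2 2.
Fill Hill Ranch T1 block (80 at 20) → 230 left.
Fill North Farm T1 block (90 at 16) → 140 left.
Hill Ranch/T2 (14): +20 → 120 left.
Low Meadow/T1 (13): +100 → 20 left.
Riverbend/T1: +20 of 100 at 10; pool empty.
Total = 20×80 + 16×90 + 14×20 + 13×100 + 10×20 = 4820.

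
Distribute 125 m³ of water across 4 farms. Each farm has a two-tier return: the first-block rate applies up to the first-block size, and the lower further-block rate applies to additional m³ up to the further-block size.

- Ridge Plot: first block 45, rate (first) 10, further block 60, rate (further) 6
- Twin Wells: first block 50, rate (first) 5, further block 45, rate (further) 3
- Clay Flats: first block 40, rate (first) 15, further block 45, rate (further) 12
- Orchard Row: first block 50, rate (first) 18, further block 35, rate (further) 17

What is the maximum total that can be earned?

Order all 8 blocks by rate: Orchard Row/first 18 > Orchard Row/second 17 > Clay Flats/first 15 > Clay Flats/second 12 > Ridge Plot/first 10 > Ridge Plot/second 6 > Twin Wells/first 5 > Twin Wells/second 3.
Fill Orchard Row first block (50 at 18) ; 75 left.
Orchard Row/second (17): +35 ; 40 left.
Clay Flats/first (15): +40 ; 0 left.
Total = 18×50 + 17×35 + 15×40 = 2095.

2095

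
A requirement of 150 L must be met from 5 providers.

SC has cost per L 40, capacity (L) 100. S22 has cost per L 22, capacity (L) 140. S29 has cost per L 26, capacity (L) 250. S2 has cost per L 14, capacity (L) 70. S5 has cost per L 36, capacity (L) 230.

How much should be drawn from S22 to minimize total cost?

Fill from the cheapest provider first.
Take 70 from S2 at 14 → need 80 more.
S22 at 22: take 80 of its 140 → requirement met.
S29, S5, SC: unused.

80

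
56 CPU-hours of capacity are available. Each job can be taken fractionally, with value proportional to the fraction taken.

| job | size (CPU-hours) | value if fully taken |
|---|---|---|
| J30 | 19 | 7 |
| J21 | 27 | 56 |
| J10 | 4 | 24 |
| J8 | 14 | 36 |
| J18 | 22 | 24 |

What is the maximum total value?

Rank by value-to-size ratio: J10 24/4≈6, J8 36/14≈2.57, J21 56/27≈2.07, J18 24/22≈1.09, J30 7/19≈0.368.
J10: take in full, 4 CPU-hours for value 24 — 52 left.
All 14 CPU-hours of J8 fit (value 36) — 38 remain.
Take all of J21 (27 CPU-hours, value 56) — 11 CPU-hours left.
Fill the last 11 CPU-hours with part of J18: 11/22 of it earns 12.
Total value = 128.

128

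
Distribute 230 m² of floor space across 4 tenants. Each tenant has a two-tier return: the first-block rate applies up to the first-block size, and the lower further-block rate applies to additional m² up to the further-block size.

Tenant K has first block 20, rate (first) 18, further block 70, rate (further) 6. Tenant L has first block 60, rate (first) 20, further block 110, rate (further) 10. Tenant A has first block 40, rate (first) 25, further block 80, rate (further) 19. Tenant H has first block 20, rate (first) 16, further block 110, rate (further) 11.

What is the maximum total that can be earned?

Rank every tier by rate: Tenant A/first 25 > Tenant L/first 20 > Tenant A/second 19 > Tenant K/first 18 > Tenant H/first 16 > Tenant H/second 11 > Tenant L/second 10 > Tenant K/second 6.
Tenant A/first (25): +40 → 190 left.
Fill Tenant L first block (60 at 20) → 130 left.
Tenant A second at 19: fill all 80 → 50 left.
Tenant K first at 18: fill all 20 → 30 left.
Tenant H first at 16: fill all 20 → 10 left.
Tenant H/second: +10 of 110 at 11; pool empty.
Total = 25×40 + 20×60 + 19×80 + 18×20 + 16×20 + 11×10 = 4510.

4510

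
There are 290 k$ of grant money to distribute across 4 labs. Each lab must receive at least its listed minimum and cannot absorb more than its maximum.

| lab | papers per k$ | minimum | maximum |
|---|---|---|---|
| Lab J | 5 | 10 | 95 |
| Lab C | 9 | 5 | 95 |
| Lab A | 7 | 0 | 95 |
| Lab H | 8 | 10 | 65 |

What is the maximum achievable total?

Meeting every minimum uses 10+5+0+10 = 25 k$, leaving 265.
Highest papers per k$ first: Lab C 9 > Lab H 8 > Lab A 7 > Lab J 5.
Lab C takes 90 more to reach its cap of 95 → 175 left.
Lab H: +55 to 65 (cap) → 120 left.
Give Lab A 95 more to hit its cap of 95 → 25 left.
Lab J has room for 85 more but only 25 remain, so it gets 35.
Total = 5×35 + 9×95 + 7×95 + 8×65 = 2215.

2215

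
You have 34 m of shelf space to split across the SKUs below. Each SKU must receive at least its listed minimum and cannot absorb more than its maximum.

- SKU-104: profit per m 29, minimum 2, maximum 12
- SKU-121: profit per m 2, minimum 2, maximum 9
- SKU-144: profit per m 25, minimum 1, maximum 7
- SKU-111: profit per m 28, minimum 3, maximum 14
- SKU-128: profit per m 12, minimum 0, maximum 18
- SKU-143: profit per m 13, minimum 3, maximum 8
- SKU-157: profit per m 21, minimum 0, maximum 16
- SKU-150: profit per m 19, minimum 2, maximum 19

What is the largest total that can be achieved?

Meeting every minimum uses 2+2+1+3+0+3+0+2 = 13 m, leaving 21.
Highest profit per m first: SKU-104 29 > SKU-111 28 > SKU-144 25 > SKU-157 21 > SKU-150 19 > SKU-143 13 > SKU-128 12 > SKU-121 2.
SKU-104: +10 to 12 (cap) → 11 left.
Give SKU-111 11 more to hit its cap of 14 → 0 left.
Total = 29×12 + 2×2 + 25×1 + 28×14 + 13×3 + 19×2 = 846.

846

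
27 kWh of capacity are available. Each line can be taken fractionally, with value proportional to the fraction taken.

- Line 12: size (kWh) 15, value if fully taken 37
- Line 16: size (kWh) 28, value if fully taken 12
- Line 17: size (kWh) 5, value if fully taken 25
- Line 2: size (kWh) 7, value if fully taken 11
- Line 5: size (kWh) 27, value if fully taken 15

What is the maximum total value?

Best value per unit of size first: Line 17 25/5≈5, Line 12 37/15≈2.47, Line 2 11/7≈1.57, Line 5 15/27≈0.556, Line 16 12/28≈0.429.
All 5 kWh of Line 17 fit (value 25) — 22 remain.
Line 12: take in full, 15 kWh for value 37 — 7 left.
All 7 kWh of Line 2 fit (value 11) — 0 remain.
Total value = 73.

73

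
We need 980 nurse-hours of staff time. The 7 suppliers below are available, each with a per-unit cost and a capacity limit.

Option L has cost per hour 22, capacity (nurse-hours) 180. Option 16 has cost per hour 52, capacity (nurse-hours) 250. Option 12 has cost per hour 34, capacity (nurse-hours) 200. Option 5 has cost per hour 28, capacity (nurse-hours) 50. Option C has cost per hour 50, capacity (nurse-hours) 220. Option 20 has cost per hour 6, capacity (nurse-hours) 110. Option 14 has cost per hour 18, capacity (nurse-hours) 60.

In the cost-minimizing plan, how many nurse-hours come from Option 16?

160

Fill from the cheapest supplier first.
Option 20 at 6: take all 110 nurse-hours → 870 still needed.
Option 14 at 18: take all 60 nurse-hours → 810 still needed.
Take 180 from Option L at 22 → need 630 more.
Option 5 (28): use full 50 → 580 nurse-hours to go.
Option 12 at 34: take all 200 nurse-hours → 380 still needed.
Option C (50): use full 220 → 160 nurse-hours to go.
Option 16 at 52: take 160 of its 250 → requirement met.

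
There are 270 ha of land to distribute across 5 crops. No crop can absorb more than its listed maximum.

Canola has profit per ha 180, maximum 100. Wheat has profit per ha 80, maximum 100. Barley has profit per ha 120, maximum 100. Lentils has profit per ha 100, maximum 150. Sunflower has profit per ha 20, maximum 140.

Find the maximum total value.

Highest profit per ha first: Canola 180 > Barley 120 > Lentils 100 > Wheat 80 > Sunflower 20.
Canola: +100 to 100 (cap) ; 170 left.
Give Barley 100 to hit its cap of 100 ; 70 left.
Only 70 left; Lentils takes them to reach 70.
Total = 180×100 + 120×100 + 100×70 = 37000.

37000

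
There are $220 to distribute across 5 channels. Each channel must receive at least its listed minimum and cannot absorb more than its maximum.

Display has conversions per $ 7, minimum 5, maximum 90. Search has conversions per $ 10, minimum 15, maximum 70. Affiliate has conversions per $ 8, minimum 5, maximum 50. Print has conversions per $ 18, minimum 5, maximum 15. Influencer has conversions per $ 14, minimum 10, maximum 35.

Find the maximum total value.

2210

Meeting every minimum uses 5+15+5+5+10 = 40 $, leaving 180.
Rank by conversions per $: Print 18 > Influencer 14 > Search 10 > Affiliate 8 > Display 7.
Print takes 10 more to reach its cap of 15 ; 170 left.
Influencer takes 25 more to reach its cap of 35 ; 145 left.
Search takes 55 more to reach its cap of 70 ; 90 left.
Give Affiliate 45 more to hit its cap of 50 ; 45 left.
Only 45 left; Display takes them to reach 50.
Total = 7×50 + 10×70 + 8×50 + 18×15 + 14×35 = 2210.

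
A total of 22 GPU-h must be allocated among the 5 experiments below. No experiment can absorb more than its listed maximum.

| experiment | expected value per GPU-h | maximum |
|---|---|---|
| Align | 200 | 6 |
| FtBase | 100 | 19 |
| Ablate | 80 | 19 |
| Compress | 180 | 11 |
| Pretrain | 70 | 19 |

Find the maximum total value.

3680

Highest expected value per GPU-h first: Align 200 > Compress 180 > FtBase 100 > Ablate 80 > Pretrain 70.
Align: +6 to 6 (cap) → 16 left.
Compress: +11 to 11 (cap) → 5 left.
FtBase: +5 (room for 19) → 5. Pool exhausted.
Total = 200×6 + 100×5 + 180×11 = 3680.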